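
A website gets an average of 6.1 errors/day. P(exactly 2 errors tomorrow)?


Poisson(λ=6.1): P(X=2) = e^(-λ)×λ^k/k!
= e^(-6.1) × 6.1^2 / 2!
≈ 0.002242867719 × 37.21 / 2 ≈ 0.041729

P(X=2) ≈ 0.041729 ≈ 4.17%


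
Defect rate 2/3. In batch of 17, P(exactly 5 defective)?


Binomial: P(X=5) = C(17,5)×p^5×(1-p)^12
= 6188 × 32/243 × 1/531441 = 198016/129140163

P(X=5) = 198016/129140163 ≈ 0.15%


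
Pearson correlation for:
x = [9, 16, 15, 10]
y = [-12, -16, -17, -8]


n=4, Σx=50, Σy=-53, Σxy=-699, Σx²=662, Σy²=753
r = (4×(-699) - 50×(-53))/√((4×662 - 50²)(4×753 - (-53)²))
= -146/√(148×203) = -146/√30044 ≈ -146/173.3321 ≈ -0.8423

r ≈ -0.8423


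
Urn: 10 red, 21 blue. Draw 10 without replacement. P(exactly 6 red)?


Hypergeometric: C(10,6)×C(21,4)/C(31,10)
= 210×5985/44352165 = 83790/2956811

P(X=6) = 83790/2956811 ≈ 2.83%


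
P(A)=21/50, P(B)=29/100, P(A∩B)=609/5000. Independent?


P(A)×P(B) = 609/5000
P(A∩B) = 609/5000
Equal ✓ → Independent

Yes, independent


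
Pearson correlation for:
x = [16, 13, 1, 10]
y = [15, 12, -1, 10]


n=4, Σx=40, Σy=36, Σxy=495, Σx²=526, Σy²=470
r = (4×495 - 40×36)/√((4×526 - 40²)(4×470 - 36²))
= 540/√(504×584) = 540/√294336 ≈ 540/542.5274 ≈ 0.9953

r ≈ 0.9953


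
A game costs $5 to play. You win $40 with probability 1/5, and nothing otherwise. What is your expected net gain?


E[gain] = (40-5)×1/5 + (-5)×4/5
= 7 - 4 = 3

Expected net gain = $3 ≈ $3.00


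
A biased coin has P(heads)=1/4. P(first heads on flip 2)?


Geometric: P(X=2) = (1-p)^(k-1)×p = (3/4)^1×1/4 = 3/16

P(X=2) = 3/16 ≈ 18.75%


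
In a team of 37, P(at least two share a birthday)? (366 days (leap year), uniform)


P(all different) = Π(366-i)/366 for i=0..36
= 0.152077
P(match) = 1 - 0.152077 = 0.847923

P ≈ 0.8479 ≈ 84.79%


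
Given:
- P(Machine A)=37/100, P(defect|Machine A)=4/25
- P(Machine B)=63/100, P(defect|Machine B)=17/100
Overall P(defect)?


P(B) = Σ P(B|Aᵢ)×P(Aᵢ)
  4/25×37/100 = 37/625
  17/100×63/100 = 1071/10000
Sum = 1663/10000

P(defect) = 1663/10000 ≈ 16.63%


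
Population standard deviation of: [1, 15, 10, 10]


Mean = 36/4 = 9
  (1-9)²=64
  (15-9)²=36
  (10-9)²=1
  (10-9)²=1
Σ(x-μ)² = 102
σ² = 102/4 = 51/2

σ = √(51/2) ≈ 5.0498


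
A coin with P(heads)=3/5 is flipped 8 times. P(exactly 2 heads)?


Binomial: P(X=2) = C(8,2)×p^2×(1-p)^6
= 28 × 9/25 × 64/15625 = 16128/390625

P(X=2) = 16128/390625 ≈ 4.13%


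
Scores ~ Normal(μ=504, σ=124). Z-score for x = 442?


z = (x - μ)/σ = (442 - 504)/124 = -0.5

z = -0.5


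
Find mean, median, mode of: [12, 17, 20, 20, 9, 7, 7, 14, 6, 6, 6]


Sorted: [6, 6, 6, 7, 7, 9, 12, 14, 17, 20, 20]
Mean = 124/11
Median = 9
Freq: {12: 1, 17: 1, 20: 2, 9: 1, 7: 2, 14: 1, 6: 3}
Mode: [6]

Mean=124/11, Median=9, Mode=6


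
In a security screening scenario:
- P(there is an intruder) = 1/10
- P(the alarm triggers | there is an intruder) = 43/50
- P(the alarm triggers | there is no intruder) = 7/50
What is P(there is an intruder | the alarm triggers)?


Using Bayes' theorem:
P(A|B) = P(B|A)·P(A) / P(B)

P(the alarm triggers) = 43/50 × 1/10 + 7/50 × 9/10
= 43/500 + 63/500 = 53/250

P(there is an intruder|the alarm triggers) = (43/500) / (53/250) = 43/106

P(there is an intruder|the alarm triggers) = 43/106 ≈ 40.57%


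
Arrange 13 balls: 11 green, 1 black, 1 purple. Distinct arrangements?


13!/(11!×1!×1!) = 156

156


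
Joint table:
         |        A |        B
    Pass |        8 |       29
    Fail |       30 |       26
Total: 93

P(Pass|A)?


P(Pass|A) = 8/(8+30) = 8/38 = 4/19

P = 4/19 ≈ 21.05%


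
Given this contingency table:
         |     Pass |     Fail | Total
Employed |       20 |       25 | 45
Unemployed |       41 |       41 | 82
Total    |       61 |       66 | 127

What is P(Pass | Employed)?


P(Pass | Employed) = 20/(20+25) = 20/45 = 4/9

P(Pass|Employed) = 4/9 ≈ 44.44%


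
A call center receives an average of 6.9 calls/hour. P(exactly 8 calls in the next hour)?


Poisson(λ=6.9): P(X=8) = e^(-λ)×λ^k/k!
= e^(-6.9) × 6.9^8 / 8!
≈ 0.001007785429 × 5137983.74429 / 40320 ≈ 0.128422

P(X=8) ≈ 0.128422 ≈ 12.84%


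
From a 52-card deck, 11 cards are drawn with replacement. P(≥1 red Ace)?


P(not a red Ace) = 50/52 = 25/26
P(none in 11 draws) = (25/26)^11 = 2384185791015625/3670344486987776
P(≥1 red Ace) = 1 - 2384185791015625/3670344486987776 = 1286158695972151/3670344486987776

P = 1286158695972151/3670344486987776 ≈ 35.04%


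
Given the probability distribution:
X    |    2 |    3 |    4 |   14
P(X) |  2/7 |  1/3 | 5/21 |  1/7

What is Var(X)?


E[X] = 95/21
E[X²] = 755/21
Var(X) = E[X²] - (E[X])² = 755/21 - 9025/441 = 6830/441

Var(X) = 6830/441 ≈ 15.4875


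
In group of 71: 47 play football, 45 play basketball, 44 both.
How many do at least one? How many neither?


|A∪B| = 47+45-44 = 48
Neither = 71-48 = 23

At least one: 48; Neither: 23


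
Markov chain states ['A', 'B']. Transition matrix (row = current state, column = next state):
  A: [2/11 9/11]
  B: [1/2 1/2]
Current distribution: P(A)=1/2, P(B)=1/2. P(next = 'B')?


P(next=B) = Σᵢ P(now=i)×P(i→B)
= 1/2×9/11 + 1/2×1/2
= 9/22 + 1/4 = 29/44

P = 29/44 ≈ 0.6591


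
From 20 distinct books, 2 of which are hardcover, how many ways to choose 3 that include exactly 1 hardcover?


Choose 1 of the 2 hardcovers and 2 of the other 18 books:
C(2,1)×C(18,2) = 2×153 = 306

306


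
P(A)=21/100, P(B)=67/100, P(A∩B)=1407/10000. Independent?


P(A)×P(B) = 1407/10000
P(A∩B) = 1407/10000
Equal ✓ → Independent

Yes, independent


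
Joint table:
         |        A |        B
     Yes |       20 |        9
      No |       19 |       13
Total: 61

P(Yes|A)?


P(Yes|A) = 20/(20+19) = 20/39

P = 20/39 ≈ 51.28%


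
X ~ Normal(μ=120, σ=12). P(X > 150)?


z = (150-120)/12 = 2.5
P(X > 150) = 1 - P(Z ≤ 2.5) = 1 - 0.9938 = 0.0062

P(X > 150) ≈ 0.0062


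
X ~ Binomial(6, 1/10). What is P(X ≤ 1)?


P(X ≤ 1) = Σ P(X=i) for i=0..1
P(X=0) = 531441/1000000
P(X=1) = 177147/500000
Sum = 177147/200000

P(X ≤ 1) = 177147/200000 ≈ 88.57%


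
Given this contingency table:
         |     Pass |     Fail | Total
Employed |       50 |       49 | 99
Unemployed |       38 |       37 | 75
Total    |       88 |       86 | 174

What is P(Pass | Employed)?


P(Pass | Employed) = 50/(50+49) = 50/99

P(Pass|Employed) = 50/99 ≈ 50.51%


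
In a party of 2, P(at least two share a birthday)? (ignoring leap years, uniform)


P(all different) = Π(365-i)/365 for i=0..1
= 0.997260
P(match) = 1 - 0.997260 = 0.002740

P ≈ 0.0027 ≈ 0.27%


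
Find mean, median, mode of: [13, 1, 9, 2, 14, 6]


Sorted: [1, 2, 6, 9, 13, 14]
Mean = 45/6 = 15/2
Median = 15/2
Freq: {13: 1, 1: 1, 9: 1, 2: 1, 14: 1, 6: 1}
Mode: No mode

Mean=15/2, Median=15/2, Mode=No mode


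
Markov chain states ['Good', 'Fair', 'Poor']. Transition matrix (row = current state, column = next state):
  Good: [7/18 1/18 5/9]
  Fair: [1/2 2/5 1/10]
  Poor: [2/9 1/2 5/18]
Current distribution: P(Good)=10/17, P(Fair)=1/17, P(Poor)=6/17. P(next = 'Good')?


P(next=Good) = Σᵢ P(now=i)×P(i→Good)
= 10/17×7/18 + 1/17×1/2 + 6/17×2/9
= 35/153 + 1/34 + 4/51 = 103/306

P = 103/306 ≈ 0.3366


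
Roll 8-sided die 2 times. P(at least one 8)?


P(no 8)^2 = (7/8)^2 = 49/64
P(≥1) = 1 - 49/64 = 15/64

P = 15/64 ≈ 23.44%


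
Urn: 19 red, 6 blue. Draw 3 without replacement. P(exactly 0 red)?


Hypergeometric: C(19,0)×C(6,3)/C(25,3)
= 1×20/2300 = 1/115

P(X=0) = 1/115 ≈ 0.87%


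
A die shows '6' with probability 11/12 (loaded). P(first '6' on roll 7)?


Geometric: P(X=7) = (1-p)^(k-1)×p = (1/12)^6×11/12 = 11/35831808

P(X=7) = 11/35831808 ≈ 0.00%


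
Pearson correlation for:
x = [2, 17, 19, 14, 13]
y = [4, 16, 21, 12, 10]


n=5, Σx=65, Σy=63, Σxy=977, Σx²=1019, Σy²=957
r = (5×977 - 65×63)/√((5×1019 - 65²)(5×957 - 63²))
= 790/√(870×816) = 790/√709920 ≈ 790/842.5675 ≈ 0.9376

r ≈ 0.9376


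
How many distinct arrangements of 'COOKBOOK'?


Letters: 8, freq: {'C': 1, 'O': 4, 'K': 2, 'B': 1}
8!/(1!×4!×2!×1!) = 40320/48 = 840

840


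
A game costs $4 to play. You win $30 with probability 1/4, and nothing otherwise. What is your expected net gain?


E[gain] = (30-4)×1/4 + (-4)×3/4
= 13/2 - 3 = 7/2

Expected net gain = $7/2 ≈ $3.50


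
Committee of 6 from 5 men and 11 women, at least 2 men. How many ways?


Count by #men:
  2M,4W: C(5,2)×C(11,4)=3300
  3M,3W: C(5,3)×C(11,3)=1650
  4M,2W: C(5,4)×C(11,2)=275
  5M,1W: C(5,5)×C(11,1)=11
Total = 5236

5236


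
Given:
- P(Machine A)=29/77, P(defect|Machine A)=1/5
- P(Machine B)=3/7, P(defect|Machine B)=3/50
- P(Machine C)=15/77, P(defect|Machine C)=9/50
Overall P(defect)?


P(B) = Σ P(B|Aᵢ)×P(Aᵢ)
  1/5×29/77 = 29/385
  3/50×3/7 = 9/350
  9/50×15/77 = 27/770
Sum = 262/1925

P(defect) = 262/1925 ≈ 13.61%


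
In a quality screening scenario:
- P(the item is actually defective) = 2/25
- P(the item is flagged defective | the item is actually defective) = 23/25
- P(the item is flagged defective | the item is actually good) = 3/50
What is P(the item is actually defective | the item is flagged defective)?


Using Bayes' theorem:
P(A|B) = P(B|A)·P(A) / P(B)

P(the item is flagged defective) = 23/25 × 2/25 + 3/50 × 23/25
= 46/625 + 69/1250 = 161/1250

P(the item is actually defective|the item is flagged defective) = (46/625) / (161/1250) = 4/7

P(the item is actually defective|the item is flagged defective) = 4/7 ≈ 57.14%


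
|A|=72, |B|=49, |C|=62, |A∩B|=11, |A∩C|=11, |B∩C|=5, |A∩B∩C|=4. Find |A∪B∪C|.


|A∪B∪C| = 72+49+62-11-11-5+4 = 160

|A∪B∪C| = 160


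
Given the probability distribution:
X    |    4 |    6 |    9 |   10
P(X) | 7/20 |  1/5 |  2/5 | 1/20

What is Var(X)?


E[X] = 67/10
E[X²] = 251/5
Var(X) = E[X²] - (E[X])² = 251/5 - 4489/100 = 531/100

Var(X) = 531/100 ≈ 5.3100


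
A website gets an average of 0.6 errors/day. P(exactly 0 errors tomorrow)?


Poisson(λ=0.6): P(X=0) = e^(-λ)×λ^k/k!
= e^(-0.6) × 0.6^0 / 0!
≈ 0.5488116361 × 1 / 1 ≈ 0.548812

P(X=0) ≈ 0.548812 ≈ 54.88%


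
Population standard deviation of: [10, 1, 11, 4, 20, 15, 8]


Mean = 69/7
  (10-69/7)²=1/49
  (1-69/7)²=3844/49
  (11-69/7)²=64/49
  (4-69/7)²=1681/49
  (20-69/7)²=5041/49
  (15-69/7)²=1296/49
  (8-69/7)²=169/49
Σ(x-μ)² = 1728/7
σ² = (1728/7)/7 = 1728/49

σ = √(1728/49) ≈ 5.9385


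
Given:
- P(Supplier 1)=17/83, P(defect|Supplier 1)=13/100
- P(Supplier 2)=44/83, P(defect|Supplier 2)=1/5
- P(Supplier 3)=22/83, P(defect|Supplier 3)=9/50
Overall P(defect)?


P(B) = Σ P(B|Aᵢ)×P(Aᵢ)
  13/100×17/83 = 221/8300
  1/5×44/83 = 44/415
  9/50×22/83 = 99/2075
Sum = 1497/8300

P(defect) = 1497/8300 ≈ 18.04%


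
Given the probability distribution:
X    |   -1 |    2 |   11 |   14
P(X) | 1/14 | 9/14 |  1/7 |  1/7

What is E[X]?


E[X] = Σ x·P(X=x)
= (-1)×(1/14) + (2)×(9/14) + (11)×(1/7) + (14)×(1/7)
= 67/14

E[X] = 67/14


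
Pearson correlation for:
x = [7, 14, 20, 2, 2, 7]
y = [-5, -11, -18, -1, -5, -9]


n=6, Σx=52, Σy=-49, Σxy=-624, Σx²=702, Σy²=577
r = (6×(-624) - 52×(-49))/√((6×702 - 52²)(6×577 - (-49)²))
= -1196/√(1508×1061) = -1196/√1599988 ≈ -1196/1264.9063 ≈ -0.9455

r ≈ -0.9455


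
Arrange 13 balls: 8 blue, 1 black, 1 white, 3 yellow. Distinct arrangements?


13!/(8!×1!×1!×3!) = 25740

25740


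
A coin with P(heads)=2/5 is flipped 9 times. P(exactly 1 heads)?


Binomial: P(X=1) = C(9,1)×p^1×(1-p)^8
= 9 × 2/5 × 6561/390625 = 118098/1953125

P(X=1) = 118098/1953125 ≈ 6.05%


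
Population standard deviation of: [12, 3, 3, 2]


Mean = 20/4 = 5
  (12-5)²=49
  (3-5)²=4
  (3-5)²=4
  (2-5)²=9
Σ(x-μ)² = 66
σ² = 66/4 = 33/2

σ = √(33/2) ≈ 4.0620


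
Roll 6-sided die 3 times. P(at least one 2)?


P(no 2)^3 = (5/6)^3 = 125/216
P(≥1) = 1 - 125/216 = 91/216

P = 91/216 ≈ 42.13%


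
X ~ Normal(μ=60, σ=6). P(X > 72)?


z = (72-60)/6 = 2.0
P(X > 72) = 1 - P(Z ≤ 2.0) = 1 - 0.9772 = 0.0228

P(X > 72) ≈ 0.0228


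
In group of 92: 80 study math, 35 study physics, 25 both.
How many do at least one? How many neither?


|A∪B| = 80+35-25 = 90
Neither = 92-90 = 2

At least one: 90; Neither: 2


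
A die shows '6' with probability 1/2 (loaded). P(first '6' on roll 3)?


Geometric: P(X=3) = (1-p)^(k-1)×p = (1/2)^2×1/2 = 1/8

P(X=3) = 1/8 ≈ 12.50%


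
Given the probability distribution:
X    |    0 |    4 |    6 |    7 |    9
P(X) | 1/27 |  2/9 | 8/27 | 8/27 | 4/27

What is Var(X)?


E[X] = 164/27
E[X²] = 1100/27
Var(X) = E[X²] - (E[X])² = 1100/27 - 26896/729 = 2804/729

Var(X) = 2804/729 ≈ 3.8464


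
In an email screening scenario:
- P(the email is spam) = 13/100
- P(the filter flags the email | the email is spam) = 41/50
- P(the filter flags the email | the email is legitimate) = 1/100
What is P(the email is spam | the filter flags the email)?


Using Bayes' theorem:
P(A|B) = P(B|A)·P(A) / P(B)

P(the filter flags the email) = 41/50 × 13/100 + 1/100 × 87/100
= 533/5000 + 87/10000 = 1153/10000

P(the email is spam|the filter flags the email) = (533/5000) / (1153/10000) = 1066/1153

P(the email is spam|the filter flags the email) = 1066/1153 ≈ 92.45%


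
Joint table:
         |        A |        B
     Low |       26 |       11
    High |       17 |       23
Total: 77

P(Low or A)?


P(Low∨A) = P(Low) + P(A) - P(Low∧A)
= (37 + 43 - 26)/77 = 54/77

P = 54/77 ≈ 70.13%


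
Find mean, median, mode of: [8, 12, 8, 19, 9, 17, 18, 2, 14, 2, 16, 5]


Sorted: [2, 2, 5, 8, 8, 9, 12, 14, 16, 17, 18, 19]
Mean = 130/12 = 65/6
Median = 21/2
Freq: {8: 2, 12: 1, 19: 1, 9: 1, 17: 1, 18: 1, 2: 2, 14: 1, 16: 1, 5: 1}
Mode: [2, 8]

Mean=65/6, Median=21/2, Mode=[2, 8]


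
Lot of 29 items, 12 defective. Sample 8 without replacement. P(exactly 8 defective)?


Hypergeometric: C(12,8)×C(17,0)/C(29,8)
= 495×1/4292145 = 1/8671

P(X=8) = 1/8671 ≈ 0.01%


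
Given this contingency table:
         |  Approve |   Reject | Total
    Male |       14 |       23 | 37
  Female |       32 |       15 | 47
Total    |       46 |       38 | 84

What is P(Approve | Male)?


P(Approve | Male) = 14/(14+23) = 14/37

P(Approve|Male) = 14/37 ≈ 37.84%


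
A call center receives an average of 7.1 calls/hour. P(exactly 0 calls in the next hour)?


Poisson(λ=7.1): P(X=0) = e^(-λ)×λ^k/k!
= e^(-7.1) × 7.1^0 / 0!
≈ 0.0008251049233 × 1 / 1 ≈ 0.000825

P(X=0) ≈ 0.000825 ≈ 0.08%


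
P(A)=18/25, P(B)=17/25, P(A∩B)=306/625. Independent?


P(A)×P(B) = 306/625
P(A∩B) = 306/625
Equal ✓ → Independent

Yes, independent


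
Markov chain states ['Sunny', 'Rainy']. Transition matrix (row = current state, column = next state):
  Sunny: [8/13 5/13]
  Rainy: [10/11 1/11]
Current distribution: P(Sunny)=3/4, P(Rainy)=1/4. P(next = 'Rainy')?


P(next=Rainy) = Σᵢ P(now=i)×P(i→Rainy)
= 3/4×5/13 + 1/4×1/11
= 15/52 + 1/44 = 89/286

P = 89/286 ≈ 0.3112


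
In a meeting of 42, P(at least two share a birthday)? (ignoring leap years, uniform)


P(all different) = Π(365-i)/365 for i=0..41
= 0.085970
P(match) = 1 - 0.085970 = 0.914030

P ≈ 0.9140 ≈ 91.40%


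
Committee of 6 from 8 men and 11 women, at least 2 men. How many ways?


Count by #men:
  2M,4W: C(8,2)×C(11,4)=9240
  3M,3W: C(8,3)×C(11,3)=9240
  4M,2W: C(8,4)×C(11,2)=3850
  5M,1W: C(8,5)×C(11,1)=616
  6M,0W: C(8,6)×C(11,0)=28
Total = 22974

22974


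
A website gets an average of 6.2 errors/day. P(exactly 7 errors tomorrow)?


Poisson(λ=6.2): P(X=7) = e^(-λ)×λ^k/k!
= e^(-6.2) × 6.2^7 / 7!
≈ 0.002029430636 × 352161.460621 / 5040 ≈ 0.141803

P(X=7) ≈ 0.141803 ≈ 14.18%


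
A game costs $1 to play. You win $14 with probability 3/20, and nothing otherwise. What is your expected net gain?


E[gain] = (14-1)×3/20 + (-1)×17/20
= 39/20 - 17/20 = 11/10

Expected net gain = $11/10 ≈ $1.10


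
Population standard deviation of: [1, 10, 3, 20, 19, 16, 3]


Mean = 72/7
  (1-72/7)²=4225/49
  (10-72/7)²=4/49
  (3-72/7)²=2601/49
  (20-72/7)²=4624/49
  (19-72/7)²=3721/49
  (16-72/7)²=1600/49
  (3-72/7)²=2601/49
Σ(x-μ)² = 2768/7
σ² = (2768/7)/7 = 2768/49

σ = √(2768/49) ≈ 7.5160


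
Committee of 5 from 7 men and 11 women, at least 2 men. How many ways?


Count by #men:
  2M,3W: C(7,2)×C(11,3)=3465
  3M,2W: C(7,3)×C(11,2)=1925
  4M,1W: C(7,4)×C(11,1)=385
  5M,0W: C(7,5)×C(11,0)=21
Total = 5796

5796


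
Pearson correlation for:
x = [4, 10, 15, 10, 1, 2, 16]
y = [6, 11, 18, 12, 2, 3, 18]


n=7, Σx=58, Σy=70, Σxy=820, Σx²=702, Σy²=962
r = (7×820 - 58×70)/√((7×702 - 58²)(7×962 - 70²))
= 1680/√(1550×1834) = 1680/√2842700 ≈ 1680/1686.0308 ≈ 0.9964

r ≈ 0.9964


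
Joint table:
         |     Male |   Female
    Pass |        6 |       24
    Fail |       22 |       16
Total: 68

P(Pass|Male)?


P(Pass|Male) = 6/(6+22) = 6/28 = 3/14

P = 3/14 ≈ 21.43%


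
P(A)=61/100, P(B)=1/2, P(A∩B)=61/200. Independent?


P(A)×P(B) = 61/200
P(A∩B) = 61/200
Equal ✓ → Independent

Yes, independent


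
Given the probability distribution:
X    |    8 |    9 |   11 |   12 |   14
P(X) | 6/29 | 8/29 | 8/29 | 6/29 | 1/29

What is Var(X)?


E[X] = 294/29
E[X²] = 3060/29
Var(X) = E[X²] - (E[X])² = 3060/29 - 86436/841 = 2304/841

Var(X) = 2304/841 ≈ 2.7396


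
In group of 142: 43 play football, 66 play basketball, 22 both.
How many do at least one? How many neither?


|A∪B| = 43+66-22 = 87
Neither = 142-87 = 55

At least one: 87; Neither: 55


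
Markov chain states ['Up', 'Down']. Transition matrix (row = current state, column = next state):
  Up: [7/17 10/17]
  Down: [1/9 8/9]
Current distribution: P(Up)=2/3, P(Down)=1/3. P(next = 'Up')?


P(next=Up) = Σᵢ P(now=i)×P(i→Up)
= 2/3×7/17 + 1/3×1/9
= 14/51 + 1/27 = 143/459

P = 143/459 ≈ 0.3115


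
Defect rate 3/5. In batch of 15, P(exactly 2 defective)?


Binomial: P(X=2) = C(15,2)×p^2×(1-p)^13
= 105 × 9/25 × 8192/1220703125 = 1548288/6103515625

P(X=2) = 1548288/6103515625 ≈ 0.03%


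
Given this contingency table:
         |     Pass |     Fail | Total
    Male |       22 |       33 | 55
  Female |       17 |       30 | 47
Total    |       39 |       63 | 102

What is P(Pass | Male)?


P(Pass | Male) = 22/(22+33) = 22/55 = 2/5

P(Pass|Male) = 2/5 ≈ 40.00%


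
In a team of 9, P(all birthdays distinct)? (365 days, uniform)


P(all different) = Π(365-i)/365 for i=0..8
= (365/365)×(364/365)×...×(357/365)
= 0.905376

P ≈ 0.9054 ≈ 90.54%


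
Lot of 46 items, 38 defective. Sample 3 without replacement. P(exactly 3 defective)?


Hypergeometric: C(38,3)×C(8,0)/C(46,3)
= 8436×1/15180 = 703/1265

P(X=3) = 703/1265 ≈ 55.57%


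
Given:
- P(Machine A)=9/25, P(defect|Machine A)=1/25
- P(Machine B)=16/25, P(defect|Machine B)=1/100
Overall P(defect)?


P(B) = Σ P(B|Aᵢ)×P(Aᵢ)
  1/25×9/25 = 9/625
  1/100×16/25 = 4/625
Sum = 13/625

P(defect) = 13/625 ≈ 2.08%


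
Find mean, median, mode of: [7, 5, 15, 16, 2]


Sorted: [2, 5, 7, 15, 16]
Mean = 45/5 = 9
Median = 7
Freq: {7: 1, 5: 1, 15: 1, 16: 1, 2: 1}
Mode: No mode

Mean=9, Median=7, Mode=No mode


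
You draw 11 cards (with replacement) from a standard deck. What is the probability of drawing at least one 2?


P(not a 2) = 48/52 = 12/13
P(none in 11 draws) = (12/13)^11 = 743008370688/1792160394037
P(≥1 2) = 1 - 743008370688/1792160394037 = 1049152023349/1792160394037

P = 1049152023349/1792160394037 ≈ 58.54%


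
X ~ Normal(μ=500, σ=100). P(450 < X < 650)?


z₁=(450-500)/100=-0.5, z₂=(650-500)/100=1.5
P = Φ(1.5) - Φ(-0.5) = 0.933193 - 0.308538 = 0.624655 ≈ 0.6247

P(450 < X < 650) ≈ 0.6247


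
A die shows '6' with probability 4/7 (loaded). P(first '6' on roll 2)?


Geometric: P(X=2) = (1-p)^(k-1)×p = (3/7)^1×4/7 = 12/49

P(X=2) = 12/49 ≈ 24.49%


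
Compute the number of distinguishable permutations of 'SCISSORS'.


Letters: 8, freq: {'S': 4, 'C': 1, 'I': 1, 'O': 1, 'R': 1}
8!/(4!×1!×1!×1!×1!) = 40320/24 = 1680

1680


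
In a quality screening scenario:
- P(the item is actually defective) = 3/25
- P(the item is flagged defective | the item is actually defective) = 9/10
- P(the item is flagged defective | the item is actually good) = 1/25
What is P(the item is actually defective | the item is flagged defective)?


Using Bayes' theorem:
P(A|B) = P(B|A)·P(A) / P(B)

P(the item is flagged defective) = 9/10 × 3/25 + 1/25 × 22/25
= 27/250 + 22/625 = 179/1250

P(the item is actually defective|the item is flagged defective) = (27/250) / (179/1250) = 135/179

P(the item is actually defective|the item is flagged defective) = 135/179 ≈ 75.42%


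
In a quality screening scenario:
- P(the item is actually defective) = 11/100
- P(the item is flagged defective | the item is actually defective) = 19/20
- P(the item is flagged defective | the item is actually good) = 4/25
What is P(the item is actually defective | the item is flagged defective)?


Using Bayes' theorem:
P(A|B) = P(B|A)·P(A) / P(B)

P(the item is flagged defective) = 19/20 × 11/100 + 4/25 × 89/100
= 209/2000 + 89/625 = 2469/10000

P(the item is actually defective|the item is flagged defective) = (209/2000) / (2469/10000) = 1045/2469

P(the item is actually defective|the item is flagged defective) = 1045/2469 ≈ 42.32%


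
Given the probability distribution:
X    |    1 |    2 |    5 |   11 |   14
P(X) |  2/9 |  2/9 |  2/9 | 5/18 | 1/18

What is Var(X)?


E[X] = 101/18
E[X²] = 307/6
Var(X) = E[X²] - (E[X])² = 307/6 - 10201/324 = 6377/324

Var(X) = 6377/324 ≈ 19.6821


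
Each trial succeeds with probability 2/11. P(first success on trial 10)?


Geometric: P(X=10) = (1-p)^(k-1)×p = (9/11)^9×2/11 = 774840978/25937424601

P(X=10) = 774840978/25937424601 ≈ 2.99%


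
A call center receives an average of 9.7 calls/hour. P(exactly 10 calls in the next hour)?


Poisson(λ=9.7): P(X=10) = e^(-λ)×λ^k/k!
= e^(-9.7) × 9.7^10 / 10!
≈ 6.128349505e-05 × 7374241268.95 / 3628800 ≈ 0.124537

P(X=10) ≈ 0.124537 ≈ 12.45%


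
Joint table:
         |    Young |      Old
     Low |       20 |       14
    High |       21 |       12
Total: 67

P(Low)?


P(Low) = (20+14)/67 = 34/67

P(Low) = 34/67 ≈ 50.75%


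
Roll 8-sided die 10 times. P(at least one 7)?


P(no 7)^10 = (7/8)^10 = 282475249/1073741824
P(≥1) = 1 - 282475249/1073741824 = 791266575/1073741824

P = 791266575/1073741824 ≈ 73.69%


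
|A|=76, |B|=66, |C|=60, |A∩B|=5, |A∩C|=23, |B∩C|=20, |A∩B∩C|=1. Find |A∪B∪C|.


|A∪B∪C| = 76+66+60-5-23-20+1 = 155

|A∪B∪C| = 155


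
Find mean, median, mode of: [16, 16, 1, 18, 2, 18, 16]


Sorted: [1, 2, 16, 16, 16, 18, 18]
Mean = 87/7
Median = 16
Freq: {16: 3, 1: 1, 18: 2, 2: 1}
Mode: [16]

Mean=87/7, Median=16, Mode=16


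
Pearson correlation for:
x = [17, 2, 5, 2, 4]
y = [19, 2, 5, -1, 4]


n=5, Σx=30, Σy=29, Σxy=366, Σx²=338, Σy²=407
r = (5×366 - 30×29)/√((5×338 - 30²)(5×407 - 29²))
= 960/√(790×1194) = 960/√943260 ≈ 960/971.2157 ≈ 0.9885

r ≈ 0.9885


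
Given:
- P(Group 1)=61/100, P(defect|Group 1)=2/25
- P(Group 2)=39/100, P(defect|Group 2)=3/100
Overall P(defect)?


P(B) = Σ P(B|Aᵢ)×P(Aᵢ)
  2/25×61/100 = 61/1250
  3/100×39/100 = 117/10000
Sum = 121/2000

P(defect) = 121/2000 ≈ 6.05%


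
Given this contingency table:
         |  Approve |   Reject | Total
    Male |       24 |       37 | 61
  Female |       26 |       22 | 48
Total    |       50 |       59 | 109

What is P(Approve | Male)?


P(Approve | Male) = 24/(24+37) = 24/61

P(Approve|Male) = 24/61 ≈ 39.34%


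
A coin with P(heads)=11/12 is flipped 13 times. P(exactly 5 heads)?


Binomial: P(X=5) = C(13,5)×p^5×(1-p)^8
= 1287 × 161051/248832 × 1/429981696 = 23030293/11888133931008

P(X=5) = 23030293/11888133931008 ≈ 0.00%


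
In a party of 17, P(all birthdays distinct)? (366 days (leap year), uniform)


P(all different) = Π(366-i)/366 for i=0..16
= (366/366)×(365/366)×...×(350/366)
= 0.685712

P ≈ 0.6857 ≈ 68.57%


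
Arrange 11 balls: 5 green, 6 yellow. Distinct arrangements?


11!/(5!×6!) = 462

462


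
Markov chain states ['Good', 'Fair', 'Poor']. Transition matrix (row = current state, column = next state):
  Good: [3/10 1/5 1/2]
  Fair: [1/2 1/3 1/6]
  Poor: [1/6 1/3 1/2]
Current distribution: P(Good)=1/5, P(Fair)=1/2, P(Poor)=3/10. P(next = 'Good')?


P(next=Good) = Σᵢ P(now=i)×P(i→Good)
= 1/5×3/10 + 1/2×1/2 + 3/10×1/6
= 3/50 + 1/4 + 1/20 = 9/25

P = 9/25 ≈ 0.3600


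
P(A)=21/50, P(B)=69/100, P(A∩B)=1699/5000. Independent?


P(A)×P(B) = 1449/5000
P(A∩B) = 1699/5000
Not equal → NOT independent

No, not independent


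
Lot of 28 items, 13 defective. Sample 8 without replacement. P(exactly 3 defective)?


Hypergeometric: C(13,3)×C(15,5)/C(28,8)
= 286×3003/3108105 = 286/1035

P(X=3) = 286/1035 ≈ 27.63%


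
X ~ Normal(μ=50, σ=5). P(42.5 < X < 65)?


z₁=(42.5-50)/5=-1.5, z₂=(65-50)/5=3.0
P = Φ(3.0) - Φ(-1.5) = 0.998650 - 0.066807 = 0.931843 ≈ 0.9318

P(42.5 < X < 65) ≈ 0.9318


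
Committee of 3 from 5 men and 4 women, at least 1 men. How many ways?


Count by #men:
  1M,2W: C(5,1)×C(4,2)=30
  2M,1W: C(5,2)×C(4,1)=40
  3M,0W: C(5,3)×C(4,0)=10
Total = 80

80


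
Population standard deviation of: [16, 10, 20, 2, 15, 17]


Mean = 80/6 = 40/3
  (16-40/3)²=64/9
  (10-40/3)²=100/9
  (20-40/3)²=400/9
  (2-40/3)²=1156/9
  (15-40/3)²=25/9
  (17-40/3)²=121/9
Σ(x-μ)² = 622/3
σ² = (622/3)/6 = 311/9

σ = √(311/9) ≈ 5.8784


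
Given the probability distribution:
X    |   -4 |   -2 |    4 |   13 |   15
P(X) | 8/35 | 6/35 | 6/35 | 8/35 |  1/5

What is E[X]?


E[X] = Σ x·P(X=x)
= (-4)×(8/35) + (-2)×(6/35) + (4)×(6/35) + (13)×(8/35) + (15)×(1/5)
= 27/5

E[X] = 27/5


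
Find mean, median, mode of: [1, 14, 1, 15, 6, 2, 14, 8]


Sorted: [1, 1, 2, 6, 8, 14, 14, 15]
Mean = 61/8
Median = 7
Freq: {1: 2, 14: 2, 15: 1, 6: 1, 2: 1, 8: 1}
Mode: [1, 14]

Mean=61/8, Median=7, Mode=[1, 14]


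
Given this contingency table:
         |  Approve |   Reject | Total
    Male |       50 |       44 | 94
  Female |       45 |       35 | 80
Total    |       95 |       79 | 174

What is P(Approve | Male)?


P(Approve | Male) = 50/(50+44) = 50/94 = 25/47

P(Approve|Male) = 25/47 ≈ 53.19%


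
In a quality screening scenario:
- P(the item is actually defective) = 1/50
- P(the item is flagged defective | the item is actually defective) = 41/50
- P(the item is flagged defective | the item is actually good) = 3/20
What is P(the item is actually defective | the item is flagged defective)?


Using Bayes' theorem:
P(A|B) = P(B|A)·P(A) / P(B)

P(the item is flagged defective) = 41/50 × 1/50 + 3/20 × 49/50
= 41/2500 + 147/1000 = 817/5000

P(the item is actually defective|the item is flagged defective) = (41/2500) / (817/5000) = 82/817

P(the item is actually defective|the item is flagged defective) = 82/817 ≈ 10.04%


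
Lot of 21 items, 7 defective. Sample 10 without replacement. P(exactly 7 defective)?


Hypergeometric: C(7,7)×C(14,3)/C(21,10)
= 1×364/352716 = 1/969

P(X=7) = 1/969 ≈ 0.10%


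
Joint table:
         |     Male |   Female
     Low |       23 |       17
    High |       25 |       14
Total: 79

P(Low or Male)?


P(Low∨Male) = P(Low) + P(Male) - P(Low∧Male)
= (40 + 48 - 23)/79 = 65/79

P = 65/79 ≈ 82.28%


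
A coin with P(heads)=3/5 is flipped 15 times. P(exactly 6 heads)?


Binomial: P(X=6) = C(15,6)×p^6×(1-p)^9
= 5005 × 729/15625 × 512/1953125 = 373621248/6103515625

P(X=6) = 373621248/6103515625 ≈ 6.12%


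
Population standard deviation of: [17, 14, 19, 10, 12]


Mean = 72/5
  (17-72/5)²=169/25
  (14-72/5)²=4/25
  (19-72/5)²=529/25
  (10-72/5)²=484/25
  (12-72/5)²=144/25
Σ(x-μ)² = 266/5
σ² = (266/5)/5 = 266/25

σ = √(266/25) ≈ 3.2619


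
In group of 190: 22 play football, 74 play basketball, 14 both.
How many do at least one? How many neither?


|A∪B| = 22+74-14 = 82
Neither = 190-82 = 108

At least one: 82; Neither: 108


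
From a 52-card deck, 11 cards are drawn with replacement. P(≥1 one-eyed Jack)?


P(not a one-eyed Jack) = 50/52 = 25/26
P(none in 11 draws) = (25/26)^11 = 2384185791015625/3670344486987776
P(≥1 one-eyed Jack) = 1 - 2384185791015625/3670344486987776 = 1286158695972151/3670344486987776

P = 1286158695972151/3670344486987776 ≈ 35.04%


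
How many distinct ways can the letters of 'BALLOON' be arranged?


Letters: 7, freq: {'B': 1, 'A': 1, 'L': 2, 'O': 2, 'N': 1}
7!/(1!×1!×2!×2!×1!) = 5040/4 = 1260

1260


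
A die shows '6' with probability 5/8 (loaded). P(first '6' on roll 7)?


Geometric: P(X=7) = (1-p)^(k-1)×p = (3/8)^6×5/8 = 3645/2097152

P(X=7) = 3645/2097152 ≈ 0.17%


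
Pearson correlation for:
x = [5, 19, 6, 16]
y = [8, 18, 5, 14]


n=4, Σx=46, Σy=45, Σxy=636, Σx²=678, Σy²=609
r = (4×636 - 46×45)/√((4×678 - 46²)(4×609 - 45²))
= 474/√(596×411) = 474/√244956 ≈ 474/494.9303 ≈ 0.9577

r ≈ 0.9577


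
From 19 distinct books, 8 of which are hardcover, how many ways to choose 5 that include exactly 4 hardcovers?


Choose 4 of the 8 hardcovers and 1 of the other 11 books:
C(8,4)×C(11,1) = 70×11 = 770

770


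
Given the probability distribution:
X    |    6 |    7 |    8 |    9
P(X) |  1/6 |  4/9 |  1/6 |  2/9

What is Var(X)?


E[X] = 67/9
E[X²] = 508/9
Var(X) = E[X²] - (E[X])² = 508/9 - 4489/81 = 83/81

Var(X) = 83/81 ≈ 1.0247


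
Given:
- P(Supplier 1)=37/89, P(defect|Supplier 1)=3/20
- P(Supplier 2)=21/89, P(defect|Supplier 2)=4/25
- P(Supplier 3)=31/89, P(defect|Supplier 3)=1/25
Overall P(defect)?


P(B) = Σ P(B|Aᵢ)×P(Aᵢ)
  3/20×37/89 = 111/1780
  4/25×21/89 = 84/2225
  1/25×31/89 = 31/2225
Sum = 203/1780

P(defect) = 203/1780 ≈ 11.40%


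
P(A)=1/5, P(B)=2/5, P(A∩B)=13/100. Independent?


P(A)×P(B) = 2/25
P(A∩B) = 13/100
Not equal → NOT independent

No, not independent


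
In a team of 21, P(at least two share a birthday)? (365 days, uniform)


P(all different) = Π(365-i)/365 for i=0..20
= 0.556312
P(match) = 1 - 0.556312 = 0.443688

P ≈ 0.4437 ≈ 44.37%


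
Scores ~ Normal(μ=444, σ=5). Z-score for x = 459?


z = (x - μ)/σ = (459 - 444)/5 = 3.0

z = 3.0


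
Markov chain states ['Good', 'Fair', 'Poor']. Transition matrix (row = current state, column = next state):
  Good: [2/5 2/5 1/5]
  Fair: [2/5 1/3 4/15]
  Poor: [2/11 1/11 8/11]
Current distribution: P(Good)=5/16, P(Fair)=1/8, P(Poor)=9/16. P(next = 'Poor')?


P(next=Poor) = Σᵢ P(now=i)×P(i→Poor)
= 5/16×1/5 + 1/8×4/15 + 9/16×8/11
= 1/16 + 1/30 + 9/22 = 1333/2640

P = 1333/2640 ≈ 0.5049


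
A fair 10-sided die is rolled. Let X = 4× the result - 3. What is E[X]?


E[die] = (1+10)/2 = 11/2
E[X] = 4×11/2 - 3 = 19

E[X] = 19


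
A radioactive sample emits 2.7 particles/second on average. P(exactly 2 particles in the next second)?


Poisson(λ=2.7): P(X=2) = e^(-λ)×λ^k/k!
= e^(-2.7) × 2.7^2 / 2!
≈ 0.06720551274 × 7.29 / 2 ≈ 0.244964

P(X=2) ≈ 0.244964 ≈ 24.50%


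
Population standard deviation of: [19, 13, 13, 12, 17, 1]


Mean = 75/6 = 25/2
  (19-25/2)²=169/4
  (13-25/2)²=1/4
  (13-25/2)²=1/4
  (12-25/2)²=1/4
  (17-25/2)²=81/4
  (1-25/2)²=529/4
Σ(x-μ)² = 391/2
σ² = (391/2)/6 = 391/12

σ = √(391/12) ≈ 5.7082


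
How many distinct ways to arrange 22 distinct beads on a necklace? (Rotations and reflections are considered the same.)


Free circular arrangements: rotations and reflections both identified.
(n-1)!/2 = 21!/2 = 51090942171709440000/2 = 25545471085854720000

25545471085854720000


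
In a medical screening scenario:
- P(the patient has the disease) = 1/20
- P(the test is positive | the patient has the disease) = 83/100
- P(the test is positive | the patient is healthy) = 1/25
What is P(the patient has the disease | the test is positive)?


Using Bayes' theorem:
P(A|B) = P(B|A)·P(A) / P(B)

P(the test is positive) = 83/100 × 1/20 + 1/25 × 19/20
= 83/2000 + 19/500 = 159/2000

P(the patient has the disease|the test is positive) = (83/2000) / (159/2000) = 83/159

P(the patient has the disease|the test is positive) = 83/159 ≈ 52.20%


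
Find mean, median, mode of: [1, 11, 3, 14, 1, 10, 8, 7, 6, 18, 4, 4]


Sorted: [1, 1, 3, 4, 4, 6, 7, 8, 10, 11, 14, 18]
Mean = 87/12 = 29/4
Median = 13/2
Freq: {1: 2, 11: 1, 3: 1, 14: 1, 10: 1, 8: 1, 7: 1, 6: 1, 18: 1, 4: 2}
Mode: [1, 4]

Mean=29/4, Median=13/2, Mode=[1, 4]


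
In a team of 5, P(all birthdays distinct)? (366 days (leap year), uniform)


P(all different) = Π(366-i)/366 for i=0..4
= (366/366)×(365/366)×...×(362/366)
= 0.972938

P ≈ 0.9729 ≈ 97.29%


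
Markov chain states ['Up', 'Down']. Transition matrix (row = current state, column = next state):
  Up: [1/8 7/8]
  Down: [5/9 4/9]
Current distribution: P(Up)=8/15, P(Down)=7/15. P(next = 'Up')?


P(next=Up) = Σᵢ P(now=i)×P(i→Up)
= 8/15×1/8 + 7/15×5/9
= 1/15 + 7/27 = 44/135

P = 44/135 ≈ 0.3259


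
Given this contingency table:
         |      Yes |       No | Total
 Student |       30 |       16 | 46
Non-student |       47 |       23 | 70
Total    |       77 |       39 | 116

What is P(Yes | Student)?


P(Yes | Student) = 30/(30+16) = 30/46 = 15/23

P(Yes|Student) = 15/23 ≈ 65.22%


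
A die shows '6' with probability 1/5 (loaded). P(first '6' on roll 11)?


Geometric: P(X=11) = (1-p)^(k-1)×p = (4/5)^10×1/5 = 1048576/48828125

P(X=11) = 1048576/48828125 ≈ 2.15%


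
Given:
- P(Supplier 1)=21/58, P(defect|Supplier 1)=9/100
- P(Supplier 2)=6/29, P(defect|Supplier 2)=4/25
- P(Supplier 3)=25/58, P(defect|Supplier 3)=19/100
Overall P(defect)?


P(B) = Σ P(B|Aᵢ)×P(Aᵢ)
  9/100×21/58 = 189/5800
  4/25×6/29 = 24/725
  19/100×25/58 = 19/232
Sum = 107/725

P(defect) = 107/725 ≈ 14.76%


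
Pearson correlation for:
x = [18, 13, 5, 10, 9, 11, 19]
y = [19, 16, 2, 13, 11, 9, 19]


n=7, Σx=85, Σy=89, Σxy=1249, Σx²=1181, Σy²=1353
r = (7×1249 - 85×89)/√((7×1181 - 85²)(7×1353 - 89²))
= 1178/√(1042×1550) = 1178/√1615100 ≈ 1178/1270.8658 ≈ 0.9269

r ≈ 0.9269


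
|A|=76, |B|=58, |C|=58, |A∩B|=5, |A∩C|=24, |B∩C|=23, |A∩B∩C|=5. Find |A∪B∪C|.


|A∪B∪C| = 76+58+58-5-24-23+5 = 145

|A∪B∪C| = 145


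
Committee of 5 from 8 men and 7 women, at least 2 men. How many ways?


Count by #men:
  2M,3W: C(8,2)×C(7,3)=980
  3M,2W: C(8,3)×C(7,2)=1176
  4M,1W: C(8,4)×C(7,1)=490
  5M,0W: C(8,5)×C(7,0)=56
Total = 2702

2702


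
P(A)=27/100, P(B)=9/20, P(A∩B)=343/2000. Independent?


P(A)×P(B) = 243/2000
P(A∩B) = 343/2000
Not equal → NOT independent

No, not independent


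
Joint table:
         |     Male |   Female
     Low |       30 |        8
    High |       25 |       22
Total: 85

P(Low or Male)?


P(Low∨Male) = P(Low) + P(Male) - P(Low∧Male)
= (38 + 55 - 30)/85 = 63/85

P = 63/85 ≈ 74.12%


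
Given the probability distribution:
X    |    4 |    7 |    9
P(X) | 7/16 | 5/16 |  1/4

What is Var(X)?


E[X] = 99/16
E[X²] = 681/16
Var(X) = E[X²] - (E[X])² = 681/16 - 9801/256 = 1095/256

Var(X) = 1095/256 ≈ 4.2773


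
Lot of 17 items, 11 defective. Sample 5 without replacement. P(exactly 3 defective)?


Hypergeometric: C(11,3)×C(6,2)/C(17,5)
= 165×15/6188 = 2475/6188

P(X=3) = 2475/6188 ≈ 40.00%


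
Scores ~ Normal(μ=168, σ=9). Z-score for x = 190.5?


z = (x - μ)/σ = (190.5 - 168)/9 = 2.5

z = 2.5


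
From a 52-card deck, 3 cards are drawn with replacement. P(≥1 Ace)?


P(not a Ace) = 48/52 = 12/13
P(none in 3 draws) = (12/13)^3 = 1728/2197
P(≥1 Ace) = 1 - 1728/2197 = 469/2197

P = 469/2197 ≈ 21.35%


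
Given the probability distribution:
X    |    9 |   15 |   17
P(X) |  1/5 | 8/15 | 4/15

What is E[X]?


E[X] = Σ x·P(X=x)
= (9)×(1/5) + (15)×(8/15) + (17)×(4/15)
= 43/3

E[X] = 43/3


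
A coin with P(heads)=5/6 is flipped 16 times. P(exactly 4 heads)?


Binomial: P(X=4) = C(16,4)×p^4×(1-p)^12
= 1820 × 625/1296 × 1/2176782336 = 284375/705277476864

P(X=4) = 284375/705277476864 ≈ 0.00%


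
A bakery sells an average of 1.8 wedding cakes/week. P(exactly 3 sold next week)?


Poisson(λ=1.8): P(X=3) = e^(-λ)×λ^k/k!
= e^(-1.8) × 1.8^3 / 3!
≈ 0.1652988882 × 5.832 / 6 ≈ 0.160671

P(X=3) ≈ 0.160671 ≈ 16.07%


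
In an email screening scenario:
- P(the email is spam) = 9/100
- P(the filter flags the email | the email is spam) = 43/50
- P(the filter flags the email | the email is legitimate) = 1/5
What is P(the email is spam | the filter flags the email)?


Using Bayes' theorem:
P(A|B) = P(B|A)·P(A) / P(B)

P(the filter flags the email) = 43/50 × 9/100 + 1/5 × 91/100
= 387/5000 + 91/500 = 1297/5000

P(the email is spam|the filter flags the email) = (387/5000) / (1297/5000) = 387/1297

P(the email is spam|the filter flags the email) = 387/1297 ≈ 29.84%


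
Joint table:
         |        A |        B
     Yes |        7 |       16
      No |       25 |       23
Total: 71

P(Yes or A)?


P(Yes∨A) = P(Yes) + P(A) - P(Yes∧A)
= (23 + 32 - 7)/71 = 48/71

P = 48/71 ≈ 67.61%


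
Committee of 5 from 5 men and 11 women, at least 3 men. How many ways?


Count by #men:
  3M,2W: C(5,3)×C(11,2)=550
  4M,1W: C(5,4)×C(11,1)=55
  5M,0W: C(5,5)×C(11,0)=1
Total = 606

606


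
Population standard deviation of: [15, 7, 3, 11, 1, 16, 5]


Mean = 58/7
  (15-58/7)²=2209/49
  (7-58/7)²=81/49
  (3-58/7)²=1369/49
  (11-58/7)²=361/49
  (1-58/7)²=2601/49
  (16-58/7)²=2916/49
  (5-58/7)²=529/49
Σ(x-μ)² = 1438/7
σ² = (1438/7)/7 = 1438/49

σ = √(1438/49) ≈ 5.4173


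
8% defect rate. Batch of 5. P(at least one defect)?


P(all good) = (23/25)^5 = 6436343/9765625
P(≥1 defect) = 3329282/9765625

P = 3329282/9765625 ≈ 34.09%


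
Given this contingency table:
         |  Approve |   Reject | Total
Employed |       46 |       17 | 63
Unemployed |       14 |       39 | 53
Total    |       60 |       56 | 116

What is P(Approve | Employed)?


P(Approve | Employed) = 46/(46+17) = 46/63

P(Approve|Employed) = 46/63 ≈ 73.02%


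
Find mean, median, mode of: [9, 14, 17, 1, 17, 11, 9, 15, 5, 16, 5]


Sorted: [1, 5, 5, 9, 9, 11, 14, 15, 16, 17, 17]
Mean = 119/11
Median = 11
Freq: {9: 2, 14: 1, 17: 2, 1: 1, 11: 1, 15: 1, 5: 2, 16: 1}
Mode: [5, 9, 17]

Mean=119/11, Median=11, Mode=[5, 9, 17]


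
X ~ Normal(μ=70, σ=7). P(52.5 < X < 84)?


z₁=(52.5-70)/7=-2.5, z₂=(84-70)/7=2.0
P = Φ(2.0) - Φ(-2.5) = 0.977250 - 0.006210 = 0.971040 ≈ 0.9710

P(52.5 < X < 84) ≈ 0.9710


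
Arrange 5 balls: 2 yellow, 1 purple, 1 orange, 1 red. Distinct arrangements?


5!/(2!×1!×1!×1!) = 60

60


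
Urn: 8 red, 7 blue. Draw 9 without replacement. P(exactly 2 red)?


Hypergeometric: C(8,2)×C(7,7)/C(15,9)
= 28×1/5005 = 4/715

P(X=2) = 4/715 ≈ 0.56%


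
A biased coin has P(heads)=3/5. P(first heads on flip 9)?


Geometric: P(X=9) = (1-p)^(k-1)×p = (2/5)^8×3/5 = 768/1953125

P(X=9) = 768/1953125 ≈ 0.04%


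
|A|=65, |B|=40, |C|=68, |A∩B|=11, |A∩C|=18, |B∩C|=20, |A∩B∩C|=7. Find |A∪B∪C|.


|A∪B∪C| = 65+40+68-11-18-20+7 = 131

|A∪B∪C| = 131


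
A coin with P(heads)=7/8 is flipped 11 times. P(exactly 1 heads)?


Binomial: P(X=1) = C(11,1)×p^1×(1-p)^10
= 11 × 7/8 × 1/1073741824 = 77/8589934592

P(X=1) = 77/8589934592 ≈ 0.00%
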